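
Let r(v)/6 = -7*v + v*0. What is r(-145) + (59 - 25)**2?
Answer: 7246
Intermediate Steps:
r(v) = -42*v (r(v) = 6*(-7*v + v*0) = 6*(-7*v + 0) = 6*(-7*v) = -42*v)
r(-145) + (59 - 25)**2 = -42*(-145) + (59 - 25)**2 = 6090 + 34**2 = 6090 + 1156 = 7246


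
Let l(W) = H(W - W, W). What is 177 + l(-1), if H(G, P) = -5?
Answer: 172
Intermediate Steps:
l(W) = -5
177 + l(-1) = 177 - 5 = 172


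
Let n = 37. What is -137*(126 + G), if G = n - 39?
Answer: -16988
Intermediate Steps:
G = -2 (G = 37 - 39 = -2)
-137*(126 + G) = -137*(126 - 2) = -137*124 = -16988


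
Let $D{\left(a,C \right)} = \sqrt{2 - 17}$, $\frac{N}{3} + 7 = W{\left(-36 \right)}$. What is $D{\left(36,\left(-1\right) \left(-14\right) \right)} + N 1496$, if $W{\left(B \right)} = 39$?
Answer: $143616 + i \sqrt{15} \approx 1.4362 \cdot 10^{5} + 3.873 i$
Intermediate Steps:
$N = 96$ ($N = -21 + 3 \cdot 39 = -21 + 117 = 96$)
$D{\left(a,C \right)} = i \sqrt{15}$ ($D{\left(a,C \right)} = \sqrt{-15} = i \sqrt{15}$)
$D{\left(36,\left(-1\right) \left(-14\right) \right)} + N 1496 = i \sqrt{15} + 96 \cdot 1496 = i \sqrt{15} + 143616 = 143616 + i \sqrt{15}$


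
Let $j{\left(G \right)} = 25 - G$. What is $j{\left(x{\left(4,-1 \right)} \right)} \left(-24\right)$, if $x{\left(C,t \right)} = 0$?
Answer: $-600$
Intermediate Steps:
$j{\left(x{\left(4,-1 \right)} \right)} \left(-24\right) = \left(25 - 0\right) \left(-24\right) = \left(25 + 0\right) \left(-24\right) = 25 \left(-24\right) = -600$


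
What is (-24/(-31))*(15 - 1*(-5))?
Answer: 480/31 ≈ 15.484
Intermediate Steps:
(-24/(-31))*(15 - 1*(-5)) = (-1/31*(-24))*(15 + 5) = (24/31)*20 = 480/31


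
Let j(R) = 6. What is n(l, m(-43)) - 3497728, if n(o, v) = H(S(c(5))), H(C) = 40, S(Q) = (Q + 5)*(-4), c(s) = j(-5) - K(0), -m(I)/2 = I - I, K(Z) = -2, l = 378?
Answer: -3497688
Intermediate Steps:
m(I) = 0 (m(I) = -2*(I - I) = -2*0 = 0)
c(s) = 8 (c(s) = 6 - 1*(-2) = 6 + 2 = 8)
S(Q) = -20 - 4*Q (S(Q) = (5 + Q)*(-4) = -20 - 4*Q)
n(o, v) = 40
n(l, m(-43)) - 3497728 = 40 - 3497728 = -3497688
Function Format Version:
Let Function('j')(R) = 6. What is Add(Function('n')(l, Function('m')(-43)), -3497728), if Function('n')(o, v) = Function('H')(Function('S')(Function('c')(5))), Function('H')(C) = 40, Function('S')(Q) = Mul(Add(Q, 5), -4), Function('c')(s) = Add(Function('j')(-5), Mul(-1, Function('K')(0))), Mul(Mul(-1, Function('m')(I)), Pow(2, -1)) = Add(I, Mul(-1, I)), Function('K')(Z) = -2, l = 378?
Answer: -3497688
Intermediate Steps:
Function('m')(I) = 0 (Function('m')(I) = Mul(-2, Add(I, Mul(-1, I))) = Mul(-2, 0) = 0)
Function('c')(s) = 8 (Function('c')(s) = Add(6, Mul(-1, -2)) = Add(6, 2) = 8)
Function('S')(Q) = Add(-20, Mul(-4, Q)) (Function('S')(Q) = Mul(Add(5, Q), -4) = Add(-20, Mul(-4, Q)))
Function('n')(o, v) = 40
Add(Function('n')(l, Function('m')(-43)), -3497728) = Add(40, -3497728) = -3497688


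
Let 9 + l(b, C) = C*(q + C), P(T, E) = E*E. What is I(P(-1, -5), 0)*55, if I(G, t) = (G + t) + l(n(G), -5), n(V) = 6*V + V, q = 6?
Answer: 605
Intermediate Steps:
n(V) = 7*V
P(T, E) = E²
l(b, C) = -9 + C*(6 + C)
I(G, t) = -14 + G + t (I(G, t) = (G + t) + (-9 + (-5)² + 6*(-5)) = (G + t) + (-9 + 25 - 30) = (G + t) - 14 = -14 + G + t)
I(P(-1, -5), 0)*55 = (-14 + (-5)² + 0)*55 = (-14 + 25 + 0)*55 = 11*55 = 605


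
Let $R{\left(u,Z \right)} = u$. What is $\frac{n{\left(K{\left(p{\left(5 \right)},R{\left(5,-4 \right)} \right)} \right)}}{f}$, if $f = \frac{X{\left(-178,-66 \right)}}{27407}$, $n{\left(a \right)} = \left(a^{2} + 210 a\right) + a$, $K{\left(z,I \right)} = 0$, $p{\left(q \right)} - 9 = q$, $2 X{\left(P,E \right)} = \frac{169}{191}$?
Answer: $0$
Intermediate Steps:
$X{\left(P,E \right)} = \frac{169}{382}$ ($X{\left(P,E \right)} = \frac{169 \cdot \frac{1}{191}}{2} = \frac{1}{2} \cdot \frac{169}{191} = \frac{169}{382}$)
$p{\left(q \right)} = 9 + q$
$n{\left(a \right)} = a^{2} + 211 a$
$f = \frac{169}{10469474}$ ($f = \frac{169}{382 \cdot 27407} = \frac{169}{382} \cdot \frac{1}{27407} = \frac{169}{10469474} \approx 1.6142 \cdot 10^{-5}$)
$\frac{n{\left(K{\left(p{\left(5 \right)},R{\left(5,-4 \right)} \right)} \right)}}{f} = \frac{0 \left(211 + 0\right)}{\frac{169}{10469474}} = 0 \cdot 211 \cdot \frac{10469474}{169} = 0 \cdot \frac{10469474}{169} = 0$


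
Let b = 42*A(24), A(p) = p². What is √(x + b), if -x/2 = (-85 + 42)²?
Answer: √20494 ≈ 143.16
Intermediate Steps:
x = -3698 (x = -2*(-85 + 42)² = -2*(-43)² = -2*1849 = -3698)
b = 24192 (b = 42*24² = 42*576 = 24192)
√(x + b) = √(-3698 + 24192) = √20494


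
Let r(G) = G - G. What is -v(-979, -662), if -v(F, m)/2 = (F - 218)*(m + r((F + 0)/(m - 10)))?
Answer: 1584828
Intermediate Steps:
r(G) = 0
v(F, m) = -2*m*(-218 + F) (v(F, m) = -2*(F - 218)*(m + 0) = -2*(-218 + F)*m = -2*m*(-218 + F))
-v(-979, -662) = -2*(-662)*(218 - 1*(-979)) = -2*(-662)*(218 + 979) = -2*(-662)*1197 = -1*(-1584828) = 1584828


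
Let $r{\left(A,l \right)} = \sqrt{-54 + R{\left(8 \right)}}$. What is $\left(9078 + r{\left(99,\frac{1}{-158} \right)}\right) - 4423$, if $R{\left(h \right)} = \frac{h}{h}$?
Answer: $4655 + i \sqrt{53} \approx 4655.0 + 7.2801 i$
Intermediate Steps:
$R{\left(h \right)} = 1$
$r{\left(A,l \right)} = i \sqrt{53}$ ($r{\left(A,l \right)} = \sqrt{-54 + 1} = \sqrt{-53} = i \sqrt{53}$)
$\left(9078 + r{\left(99,\frac{1}{-158} \right)}\right) - 4423 = \left(9078 + i \sqrt{53}\right) - 4423 = 4655 + i \sqrt{53}$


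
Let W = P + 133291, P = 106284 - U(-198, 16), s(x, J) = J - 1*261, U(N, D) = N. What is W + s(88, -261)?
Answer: 239251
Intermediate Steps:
s(x, J) = -261 + J (s(x, J) = J - 261 = -261 + J)
P = 106482 (P = 106284 - 1*(-198) = 106284 + 198 = 106482)
W = 239773 (W = 106482 + 133291 = 239773)
W + s(88, -261) = 239773 + (-261 - 261) = 239773 - 522 = 239251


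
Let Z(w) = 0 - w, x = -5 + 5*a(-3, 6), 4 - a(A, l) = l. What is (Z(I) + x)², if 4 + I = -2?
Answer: 81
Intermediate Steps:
a(A, l) = 4 - l
I = -6 (I = -4 - 2 = -6)
x = -15 (x = -5 + 5*(4 - 1*6) = -5 + 5*(4 - 6) = -5 + 5*(-2) = -5 - 10 = -15)
Z(w) = -w
(Z(I) + x)² = (-1*(-6) - 15)² = (6 - 15)² = (-9)² = 81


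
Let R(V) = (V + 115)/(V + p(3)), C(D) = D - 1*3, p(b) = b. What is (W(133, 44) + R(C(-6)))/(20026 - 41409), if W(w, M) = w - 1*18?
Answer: -292/64149 ≈ -0.0045519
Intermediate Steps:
W(w, M) = -18 + w (W(w, M) = w - 18 = -18 + w)
C(D) = -3 + D (C(D) = D - 3 = -3 + D)
R(V) = (115 + V)/(3 + V) (R(V) = (V + 115)/(V + 3) = (115 + V)/(3 + V))
(W(133, 44) + R(C(-6)))/(20026 - 41409) = ((-18 + 133) + (115 + (-3 - 6))/(3 + (-3 - 6)))/(20026 - 41409) = (115 + (115 - 9)/(3 - 9))/(-21383) = (115 + 106/(-6))*(-1/21383) = (115 - 1/6*106)*(-1/21383) = (115 - 53/3)*(-1/21383) = (292/3)*(-1/21383) = -292/64149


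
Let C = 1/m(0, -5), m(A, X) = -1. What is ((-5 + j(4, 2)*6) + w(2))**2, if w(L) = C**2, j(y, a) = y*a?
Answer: 1936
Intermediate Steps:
j(y, a) = a*y
C = -1 (C = 1/(-1) = -1)
w(L) = 1 (w(L) = (-1)**2 = 1)
((-5 + j(4, 2)*6) + w(2))**2 = ((-5 + (2*4)*6) + 1)**2 = ((-5 + 8*6) + 1)**2 = ((-5 + 48) + 1)**2 = (43 + 1)**2 = 44**2 = 1936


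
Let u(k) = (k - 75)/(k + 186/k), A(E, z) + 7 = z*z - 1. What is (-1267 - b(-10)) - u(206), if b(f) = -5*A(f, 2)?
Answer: -27440750/21311 ≈ -1287.6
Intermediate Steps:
A(E, z) = -8 + z² (A(E, z) = -7 + (z*z - 1) = -7 + (z² - 1) = -7 + (-1 + z²) = -8 + z²)
u(k) = (-75 + k)/(k + 186/k)
b(f) = 20 (b(f) = -5*(-8 + 2²) = -5*(-8 + 4) = -5*(-4) = 20)
(-1267 - b(-10)) - u(206) = (-1267 - 1*20) - 206*(-75 + 206)/(186 + 206²) = (-1267 - 20) - 206*131/(186 + 42436) = -1287 - 206*131/42622 = -1287 - 1*13493/21311 = -1287 - 13493/21311 = -27440750/21311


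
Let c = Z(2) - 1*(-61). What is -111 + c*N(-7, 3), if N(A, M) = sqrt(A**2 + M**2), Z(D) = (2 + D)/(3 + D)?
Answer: -111 + 309*sqrt(58)/5 ≈ 359.65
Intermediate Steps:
Z(D) = (2 + D)/(3 + D)
c = 309/5 (c = (2 + 2)/(3 + 2) - 1*(-61) = 4/5 + 61 = 309/5 ≈ 61.800)
-111 + c*N(-7, 3) = -111 + 309*sqrt((-7)**2 + 3**2)/5 = -111 + 309*sqrt(49 + 9)/5 = -111 + 309*sqrt(58)/5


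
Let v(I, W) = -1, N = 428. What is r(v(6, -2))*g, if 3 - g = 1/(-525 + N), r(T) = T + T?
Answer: -584/97 ≈ -6.0206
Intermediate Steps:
r(T) = 2*T
g = 292/97 (g = 3 - 1/(-525 + 428) = 3 - 1/(-97) = 3 - 1*(-1/97) = 3 + 1/97 = 292/97 ≈ 3.0103)
r(v(6, -2))*g = (2*(-1))*(292/97) = -2*292/97 = -584/97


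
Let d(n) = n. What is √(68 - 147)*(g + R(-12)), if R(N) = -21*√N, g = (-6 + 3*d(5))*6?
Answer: 42*√237 + 54*I*√79 ≈ 646.58 + 479.96*I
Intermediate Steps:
g = 54 (g = (-6 + 3*5)*6 = (-6 + 15)*6 = 9*6 = 54)
√(68 - 147)*(g + R(-12)) = √(68 - 147)*(54 - 42*I*√3) = √(-79)*(54 - 42*I*√3) = (I*√79)*(54 - 42*I*√3) = I*√79*(54 - 42*I*√3)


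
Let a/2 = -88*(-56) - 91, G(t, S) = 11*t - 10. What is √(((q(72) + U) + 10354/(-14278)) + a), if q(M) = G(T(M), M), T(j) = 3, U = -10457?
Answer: 7*I*√6539147/649 ≈ 27.581*I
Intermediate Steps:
G(t, S) = -10 + 11*t
q(M) = 23 (q(M) = -10 + 11*3 = -10 + 33 = 23)
a = 9674 (a = 2*(-88*(-56) - 91) = 2*(4928 - 91) = 2*4837 = 9674)
√(((q(72) + U) + 10354/(-14278)) + a) = √(((23 - 10457) + 10354/(-14278)) + 9674) = √((-10434 + 10354*(-1/14278)) + 9674) = √((-10434 - 5177/7139) + 9674) = √(-74493503/7139 + 9674) = √(-5430817/7139) = 7*I*√6539147/649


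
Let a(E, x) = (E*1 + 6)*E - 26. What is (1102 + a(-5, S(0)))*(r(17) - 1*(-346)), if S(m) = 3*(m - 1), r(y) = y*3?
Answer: 425187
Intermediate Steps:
r(y) = 3*y
S(m) = -3 + 3*m (S(m) = 3*(-1 + m) = -3 + 3*m)
a(E, x) = -26 + E*(6 + E) (a(E, x) = (E + 6)*E - 26 = (6 + E)*E - 26 = E*(6 + E) - 26 = -26 + E*(6 + E))
(1102 + a(-5, S(0)))*(r(17) - 1*(-346)) = (1102 + (-26 + (-5)² + 6*(-5)))*(3*17 - 1*(-346)) = (1102 + (-26 + 25 - 30))*(51 + 346) = (1102 - 31)*397 = 1071*397 = 425187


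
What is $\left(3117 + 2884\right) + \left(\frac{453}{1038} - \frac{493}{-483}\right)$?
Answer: $\frac{1003118629}{167118} \approx 6002.5$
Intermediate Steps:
$\left(3117 + 2884\right) + \left(\frac{453}{1038} - \frac{493}{-483}\right) = 6001 + \left(453 \cdot \frac{1}{1038} - - \frac{493}{483}\right) = 6001 + \left(\frac{151}{346} + \frac{493}{483}\right) = 6001 + \frac{243511}{167118} = \frac{1003118629}{167118}$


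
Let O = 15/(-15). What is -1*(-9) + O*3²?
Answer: 0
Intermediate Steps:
O = -1 (O = 15*(-1/15) = -1)
-1*(-9) + O*3² = -1*(-9) - 1*3² = 9 - 1*9 = 9 - 9 = 0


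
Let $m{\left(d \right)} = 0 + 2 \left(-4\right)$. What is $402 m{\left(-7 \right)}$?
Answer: $-3216$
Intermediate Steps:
$m{\left(d \right)} = -8$ ($m{\left(d \right)} = 0 - 8 = -8$)
$402 m{\left(-7 \right)} = 402 \left(-8\right) = -3216$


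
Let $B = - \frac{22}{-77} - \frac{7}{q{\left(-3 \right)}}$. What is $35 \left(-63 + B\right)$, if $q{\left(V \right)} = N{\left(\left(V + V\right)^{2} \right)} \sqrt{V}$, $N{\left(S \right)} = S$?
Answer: $-2195 + \frac{245 i \sqrt{3}}{108} \approx -2195.0 + 3.9292 i$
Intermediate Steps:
$q{\left(V \right)} = 4 V^{\frac{5}{2}}$ ($q{\left(V \right)} = \left(V + V\right)^{2} \sqrt{V} = \left(2 V\right)^{2} \sqrt{V} = 4 V^{2} \sqrt{V} = 4 V^{\frac{5}{2}}$)
$B = \frac{2}{7} + \frac{7 i \sqrt{3}}{108}$ ($B = - \frac{22}{-77} - \frac{7}{4 \left(-3\right)^{\frac{5}{2}}} = \left(-22\right) \left(- \frac{1}{77}\right) - \frac{7}{4 \cdot 9 i \sqrt{3}} = \frac{2}{7} - \frac{7}{36 i \sqrt{3}} = \frac{2}{7} - 7 \left(- \frac{i \sqrt{3}}{108}\right) = \frac{2}{7} + \frac{7 i \sqrt{3}}{108} \approx 0.28571 + 0.11226 i$)
$35 \left(-63 + B\right) = 35 \left(-63 + \left(\frac{2}{7} + \frac{7 i \sqrt{3}}{108}\right)\right) = 35 \left(- \frac{439}{7} + \frac{7 i \sqrt{3}}{108}\right) = -2195 + \frac{245 i \sqrt{3}}{108}$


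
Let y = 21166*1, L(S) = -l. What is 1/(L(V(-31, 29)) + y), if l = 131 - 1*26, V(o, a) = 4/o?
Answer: 1/21061 ≈ 4.7481e-5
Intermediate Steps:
l = 105 (l = 131 - 26 = 105)
L(S) = -105 (L(S) = -1*105 = -105)
y = 21166
1/(L(V(-31, 29)) + y) = 1/(-105 + 21166) = 1/21061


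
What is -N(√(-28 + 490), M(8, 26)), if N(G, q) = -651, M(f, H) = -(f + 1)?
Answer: 651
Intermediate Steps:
M(f, H) = -1 - f (M(f, H) = -(1 + f) = -1 - f)
-N(√(-28 + 490), M(8, 26)) = -1*(-651) = 651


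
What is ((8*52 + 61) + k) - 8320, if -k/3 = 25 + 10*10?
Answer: -8218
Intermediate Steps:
k = -375 (k = -3*(25 + 10*10) = -3*(25 + 100) = -3*125 = -375)
((8*52 + 61) + k) - 8320 = ((8*52 + 61) - 375) - 8320 = ((416 + 61) - 375) - 8320 = (477 - 375) - 8320 = 102 - 8320 = -8218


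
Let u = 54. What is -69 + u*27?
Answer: 1389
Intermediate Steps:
-69 + u*27 = -69 + 54*27 = -69 + 1458 = 1389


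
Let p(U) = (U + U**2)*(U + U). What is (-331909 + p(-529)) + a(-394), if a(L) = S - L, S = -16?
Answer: -295843627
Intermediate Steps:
a(L) = -16 - L
p(U) = 2*U*(U + U**2) (p(U) = (U + U**2)*(2*U) = 2*U*(U + U**2))
(-331909 + p(-529)) + a(-394) = (-331909 + 2*(-529)**2*(1 - 529)) + (-16 - 1*(-394)) = (-331909 + 2*279841*(-528)) + (-16 + 394) = (-331909 - 295512096) + 378 = -295844005 + 378 = -295843627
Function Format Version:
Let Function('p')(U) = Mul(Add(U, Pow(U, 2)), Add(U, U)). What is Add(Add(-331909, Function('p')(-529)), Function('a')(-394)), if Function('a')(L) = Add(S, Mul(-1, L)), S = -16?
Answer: -295843627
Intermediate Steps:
Function('a')(L) = Add(-16, Mul(-1, L))
Function('p')(U) = Mul(2, U, Add(U, Pow(U, 2))) (Function('p')(U) = Mul(Add(U, Pow(U, 2)), Mul(2, U)) = Mul(2, U, Add(U, Pow(U, 2))))
Add(Add(-331909, Function('p')(-529)), Function('a')(-394)) = Add(Add(-331909, Mul(2, Pow(-529, 2), Add(1, -529))), Add(-16, Mul(-1, -394))) = Add(Add(-331909, Mul(2, 279841, -528)), Add(-16, 394)) = Add(Add(-331909, -295512096), 378) = Add(-295844005, 378) = -295843627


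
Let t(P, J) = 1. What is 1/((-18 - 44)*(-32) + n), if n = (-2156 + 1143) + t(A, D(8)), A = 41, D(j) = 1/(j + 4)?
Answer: 1/972 ≈ 0.0010288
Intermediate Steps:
D(j) = 1/(4 + j)
n = -1012 (n = (-2156 + 1143) + 1 = -1013 + 1 = -1012)
1/((-18 - 44)*(-32) + n) = 1/((-18 - 44)*(-32) - 1012) = 1/(-62*(-32) - 1012) = 1/(1984 - 1012) = 1/972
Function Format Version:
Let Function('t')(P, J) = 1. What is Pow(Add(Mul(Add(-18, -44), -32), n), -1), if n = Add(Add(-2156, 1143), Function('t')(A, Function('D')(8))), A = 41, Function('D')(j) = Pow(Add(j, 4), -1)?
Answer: Rational(1, 972) ≈ 0.0010288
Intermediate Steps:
Function('D')(j) = Pow(Add(4, j), -1)
n = -1012 (n = Add(Add(-2156, 1143), 1) = Add(-1013, 1) = -1012)
Pow(Add(Mul(Add(-18, -44), -32), n), -1) = Pow(Add(Mul(Add(-18, -44), -32), -1012), -1) = Pow(Add(Mul(-62, -32), -1012), -1) = Pow(Add(1984, -1012), -1) = Pow(972, -1) = Rational(1, 972)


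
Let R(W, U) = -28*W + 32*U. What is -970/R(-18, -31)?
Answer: 485/244 ≈ 1.9877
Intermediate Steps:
-970/R(-18, -31) = -970/(-28*(-18) + 32*(-31)) = -970/(504 - 992) = -970/(-488) = -970*(-1/488) = 485/244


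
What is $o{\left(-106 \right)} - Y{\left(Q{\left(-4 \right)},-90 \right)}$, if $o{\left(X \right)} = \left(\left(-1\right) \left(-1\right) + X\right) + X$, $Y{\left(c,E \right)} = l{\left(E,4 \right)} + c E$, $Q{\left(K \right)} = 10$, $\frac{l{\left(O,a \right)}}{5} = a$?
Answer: $669$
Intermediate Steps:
$l{\left(O,a \right)} = 5 a$
$Y{\left(c,E \right)} = 20 + E c$ ($Y{\left(c,E \right)} = 5 \cdot 4 + c E = 20 + E c$)
$o{\left(X \right)} = 1 + 2 X$ ($o{\left(X \right)} = \left(1 + X\right) + X = 1 + 2 X$)
$o{\left(-106 \right)} - Y{\left(Q{\left(-4 \right)},-90 \right)} = \left(1 + 2 \left(-106\right)\right) - \left(20 - 900\right) = \left(1 - 212\right) - \left(20 - 900\right) = -211 - -880 = -211 + 880 = 669$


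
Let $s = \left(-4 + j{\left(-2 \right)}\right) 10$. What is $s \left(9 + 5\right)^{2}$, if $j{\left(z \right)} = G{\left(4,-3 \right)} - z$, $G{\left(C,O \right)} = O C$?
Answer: $-27440$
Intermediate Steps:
$G{\left(C,O \right)} = C O$
$j{\left(z \right)} = -12 - z$ ($j{\left(z \right)} = 4 \left(-3\right) - z = -12 - z$)
$s = -140$ ($s = \left(-4 - 10\right) 10 = \left(-14\right) 10 = -140$)
$s \left(9 + 5\right)^{2} = - 140 \left(9 + 5\right)^{2} = - 140 \cdot 14^{2} = \left(-140\right) 196 = -27440$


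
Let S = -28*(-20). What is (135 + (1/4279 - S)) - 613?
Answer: -4441601/4279 ≈ -1038.0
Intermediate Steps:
S = 560
(135 + (1/4279 - S)) - 613 = (135 + (1/4279 - 1*560)) - 613 = (135 + (1/4279 - 560)) - 613 = (135 - 2396239/4279) - 613 = -1818574/4279 - 613 = -4441601/4279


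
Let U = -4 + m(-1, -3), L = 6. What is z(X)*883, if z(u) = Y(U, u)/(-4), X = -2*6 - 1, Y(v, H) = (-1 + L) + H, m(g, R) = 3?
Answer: 1766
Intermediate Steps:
U = -1 (U = -4 + 3 = -1)
Y(v, H) = 5 + H (Y(v, H) = (-1 + 6) + H = 5 + H)
X = -13 (X = -12 - 1 = -13)
z(u) = -5/4 - u/4 (z(u) = (5 + u)/(-4) = (5 + u)*(-¼) = -5/4 - u/4)
z(X)*883 = (-5/4 - ¼*(-13))*883 = (-5/4 + 13/4)*883 = 2*883 = 1766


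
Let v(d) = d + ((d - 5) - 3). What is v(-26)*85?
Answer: -5100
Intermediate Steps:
v(d) = -8 + 2*d (v(d) = d + ((-5 + d) - 3) = d + (-8 + d) = -8 + 2*d)
v(-26)*85 = (-8 + 2*(-26))*85 = (-8 - 52)*85 = -60*85 = -5100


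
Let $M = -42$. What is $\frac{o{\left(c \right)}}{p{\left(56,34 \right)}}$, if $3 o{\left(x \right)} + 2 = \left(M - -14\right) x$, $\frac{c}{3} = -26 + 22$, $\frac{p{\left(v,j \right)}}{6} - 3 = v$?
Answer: $\frac{167}{531} \approx 0.3145$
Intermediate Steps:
$p{\left(v,j \right)} = 18 + 6 v$
$c = -12$ ($c = 3 \left(-26 + 22\right) = 3 \left(-4\right) = -12$)
$o{\left(x \right)} = - \frac{2}{3} - \frac{28 x}{3}$ ($o{\left(x \right)} = - \frac{2}{3} + \frac{\left(-42 - -14\right) x}{3} = - \frac{2}{3} + \frac{\left(-42 + 14\right) x}{3} = - \frac{2}{3} + \frac{\left(-28\right) x}{3} = - \frac{2}{3} - \frac{28 x}{3}$)
$\frac{o{\left(c \right)}}{p{\left(56,34 \right)}} = \frac{- \frac{2}{3} - -112}{18 + 6 \cdot 56} = \frac{- \frac{2}{3} + 112}{18 + 336} = \frac{334}{3 \cdot 354} = \frac{334}{3} \cdot \frac{1}{354} = \frac{167}{531}$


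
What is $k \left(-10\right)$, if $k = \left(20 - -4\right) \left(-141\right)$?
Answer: $33840$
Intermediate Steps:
$k = -3384$ ($k = \left(20 + 4\right) \left(-141\right) = 24 \left(-141\right) = -3384$)
$k \left(-10\right) = \left(-3384\right) \left(-10\right) = 33840$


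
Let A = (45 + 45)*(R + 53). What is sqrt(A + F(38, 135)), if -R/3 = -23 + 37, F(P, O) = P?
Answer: 2*sqrt(257) ≈ 32.062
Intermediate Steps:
R = -42 (R = -3*(-23 + 37) = -3*14 = -42)
A = 990 (A = (45 + 45)*(-42 + 53) = 90*11 = 990)
sqrt(A + F(38, 135)) = sqrt(990 + 38) = sqrt(1028) = 2*sqrt(257)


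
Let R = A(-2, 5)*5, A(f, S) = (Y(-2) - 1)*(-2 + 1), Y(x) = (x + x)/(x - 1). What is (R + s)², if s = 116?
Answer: 117649/9 ≈ 13072.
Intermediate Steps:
Y(x) = 2*x/(-1 + x) (Y(x) = (2*x)/(-1 + x) = 2*x/(-1 + x))
A(f, S) = -⅓ (A(f, S) = (2*(-2)/(-1 - 2) - 1)*(-2 + 1) = (2*(-2)/(-3) - 1)*(-1) = (2*(-2)*(-⅓) - 1)*(-1) = (4/3 - 1)*(-1) = (⅓)*(-1) = -⅓)
R = -5/3 (R = -⅓*5 = -5/3 ≈ -1.6667)
(R + s)² = (-5/3 + 116)² = (343/3)² = 117649/9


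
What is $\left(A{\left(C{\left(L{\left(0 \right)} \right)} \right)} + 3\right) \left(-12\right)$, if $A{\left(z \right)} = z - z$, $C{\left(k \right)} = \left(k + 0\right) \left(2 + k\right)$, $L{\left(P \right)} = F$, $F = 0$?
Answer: $-36$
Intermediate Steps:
$L{\left(P \right)} = 0$
$C{\left(k \right)} = k \left(2 + k\right)$
$A{\left(z \right)} = 0$
$\left(A{\left(C{\left(L{\left(0 \right)} \right)} \right)} + 3\right) \left(-12\right) = \left(0 + 3\right) \left(-12\right) = 3 \left(-12\right) = -36$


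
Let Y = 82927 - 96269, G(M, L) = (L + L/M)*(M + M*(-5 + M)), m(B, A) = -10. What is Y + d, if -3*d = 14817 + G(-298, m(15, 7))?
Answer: 280699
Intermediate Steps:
Y = -13342
d = 294041 (d = -(14817 - 10*(-4 + (-298)² - 3*(-298)))/3 = -(14817 - 10*(-4 + 88804 + 894))/3 = -(14817 - 10*89694)/3 = -(14817 - 896940)/3 = -⅓*(-882123) = 294041)
Y + d = -13342 + 294041 = 280699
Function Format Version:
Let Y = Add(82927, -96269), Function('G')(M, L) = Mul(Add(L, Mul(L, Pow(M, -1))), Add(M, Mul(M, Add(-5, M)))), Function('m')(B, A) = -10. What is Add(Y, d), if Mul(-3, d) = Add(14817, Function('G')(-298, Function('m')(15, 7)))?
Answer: 280699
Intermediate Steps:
Y = -13342
d = 294041 (d = Mul(Rational(-1, 3), Add(14817, Mul(-10, Add(-4, Pow(-298, 2), Mul(-3, -298))))) = Mul(Rational(-1, 3), Add(14817, Mul(-10, Add(-4, 88804, 894)))) = Mul(Rational(-1, 3), Add(14817, Mul(-10, 89694))) = Mul(Rational(-1, 3), Add(14817, -896940)) = Mul(Rational(-1, 3), -882123) = 294041)
Add(Y, d) = Add(-13342, 294041) = 280699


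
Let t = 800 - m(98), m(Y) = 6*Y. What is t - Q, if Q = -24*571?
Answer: 13916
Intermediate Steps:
Q = -13704
t = 212 (t = 800 - 6*98 = 800 - 1*588 = 800 - 588 = 212)
t - Q = 212 - 1*(-13704) = 212 + 13704 = 13916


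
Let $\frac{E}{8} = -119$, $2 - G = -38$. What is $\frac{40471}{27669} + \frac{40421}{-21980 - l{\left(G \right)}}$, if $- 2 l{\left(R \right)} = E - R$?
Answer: $- \frac{69594151}{207296148} \approx -0.33572$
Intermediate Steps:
$G = 40$ ($G = 2 - -38 = 2 + 38 = 40$)
$E = -952$ ($E = 8 \left(-119\right) = -952$)
$l{\left(R \right)} = 476 + \frac{R}{2}$ ($l{\left(R \right)} = - \frac{-952 - R}{2} = 476 + \frac{R}{2}$)
$\frac{40471}{27669} + \frac{40421}{-21980 - l{\left(G \right)}} = \frac{40471}{27669} + \frac{40421}{-21980 - \left(476 + \frac{1}{2} \cdot 40\right)} = 40471 \cdot \frac{1}{27669} + \frac{40421}{-21980 - \left(476 + 20\right)} = \frac{40471}{27669} + \frac{40421}{-21980 - 496} = \frac{40471}{27669} + \frac{40421}{-22476} = \frac{40471}{27669} + 40421 \left(- \frac{1}{22476}\right) = \frac{40471}{27669} - \frac{40421}{22476} = - \frac{69594151}{207296148}$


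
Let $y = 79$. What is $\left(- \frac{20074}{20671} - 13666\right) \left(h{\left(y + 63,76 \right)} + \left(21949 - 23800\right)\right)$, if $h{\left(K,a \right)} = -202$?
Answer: $\frac{579992947880}{20671} \approx 2.8058 \cdot 10^{7}$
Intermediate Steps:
$\left(- \frac{20074}{20671} - 13666\right) \left(h{\left(y + 63,76 \right)} + \left(21949 - 23800\right)\right) = \left(- \frac{20074}{20671} - 13666\right) \left(-202 + \left(21949 - 23800\right)\right) = \left(\left(-20074\right) \frac{1}{20671} - 13666\right) \left(-202 + \left(21949 - 23800\right)\right) = \left(- \frac{20074}{20671} - 13666\right) \left(-202 - 1851\right) = \left(- \frac{282509960}{20671}\right) \left(-2053\right) = \frac{579992947880}{20671}$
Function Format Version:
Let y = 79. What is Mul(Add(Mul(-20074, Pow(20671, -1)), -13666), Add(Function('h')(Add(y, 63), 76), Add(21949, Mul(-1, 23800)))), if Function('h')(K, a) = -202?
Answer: Rational(579992947880, 20671) ≈ 2.8058e+7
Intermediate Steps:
Mul(Add(Mul(-20074, Pow(20671, -1)), -13666), Add(Function('h')(Add(y, 63), 76), Add(21949, Mul(-1, 23800)))) = Mul(Add(Mul(-20074, Pow(20671, -1)), -13666), Add(-202, Add(21949, Mul(-1, 23800)))) = Mul(Add(Mul(-20074, Rational(1, 20671)), -13666), Add(-202, Add(21949, -23800))) = Mul(Add(Rational(-20074, 20671), -13666), Add(-202, -1851)) = Mul(Rational(-282509960, 20671), -2053) = Rational(579992947880, 20671)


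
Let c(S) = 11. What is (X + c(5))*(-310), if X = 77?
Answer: -27280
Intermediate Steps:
(X + c(5))*(-310) = (77 + 11)*(-310) = 88*(-310) = -27280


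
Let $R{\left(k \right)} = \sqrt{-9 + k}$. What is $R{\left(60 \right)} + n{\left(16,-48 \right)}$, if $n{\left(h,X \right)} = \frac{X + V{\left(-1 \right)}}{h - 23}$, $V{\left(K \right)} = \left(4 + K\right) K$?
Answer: $\frac{51}{7} + \sqrt{51} \approx 14.427$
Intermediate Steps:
$V{\left(K \right)} = K \left(4 + K\right)$
$n{\left(h,X \right)} = \frac{-3 + X}{-23 + h}$ ($n{\left(h,X \right)} = \frac{X - \left(4 - 1\right)}{h - 23} = \frac{X - 3}{-23 + h} = \frac{-3 + X}{-23 + h}$)
$R{\left(60 \right)} + n{\left(16,-48 \right)} = \sqrt{-9 + 60} + \frac{-3 - 48}{-23 + 16} = \sqrt{51} + \frac{1}{-7} \left(-51\right) = \sqrt{51} - - \frac{51}{7} = \sqrt{51} + \frac{51}{7} = \frac{51}{7} + \sqrt{51}$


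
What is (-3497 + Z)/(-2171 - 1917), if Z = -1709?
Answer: 2603/2044 ≈ 1.2735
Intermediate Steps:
(-3497 + Z)/(-2171 - 1917) = (-3497 - 1709)/(-2171 - 1917) = -5206/(-4088) = -5206*(-1/4088) = 2603/2044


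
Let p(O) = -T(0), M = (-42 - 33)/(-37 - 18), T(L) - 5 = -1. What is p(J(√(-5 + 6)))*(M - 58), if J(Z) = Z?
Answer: 2492/11 ≈ 226.55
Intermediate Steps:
T(L) = 4 (T(L) = 5 - 1 = 4)
M = 15/11 (M = -75/(-55) = -75*(-1/55) = 15/11 ≈ 1.3636)
p(O) = -4 (p(O) = -1*4 = -4)
p(J(√(-5 + 6)))*(M - 58) = -4*(15/11 - 58) = -4*(-623/11) = 2492/11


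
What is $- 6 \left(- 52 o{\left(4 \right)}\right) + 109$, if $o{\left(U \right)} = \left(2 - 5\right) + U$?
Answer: $421$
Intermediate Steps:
$o{\left(U \right)} = -3 + U$ ($o{\left(U \right)} = \left(2 - 5\right) + U = -3 + U$)
$- 6 \left(- 52 o{\left(4 \right)}\right) + 109 = - 6 \left(- 52 \left(-3 + 4\right)\right) + 109 = - 6 \left(\left(-52\right) 1\right) + 109 = \left(-6\right) \left(-52\right) + 109 = 312 + 109 = 421$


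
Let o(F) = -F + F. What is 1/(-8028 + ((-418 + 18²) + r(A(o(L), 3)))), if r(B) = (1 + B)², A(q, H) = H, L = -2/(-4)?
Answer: -1/8106 ≈ -0.00012337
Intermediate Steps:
L = ½ (L = -2*(-¼) = ½ ≈ 0.50000)
o(F) = 0
1/(-8028 + ((-418 + 18²) + r(A(o(L), 3)))) = 1/(-8028 + ((-418 + 18²) + (1 + 3)²)) = 1/(-8028 + ((-418 + 324) + 4²)) = 1/(-8028 + (-94 + 16)) = 1/(-8028 - 78) = 1/(-8106) = -1/8106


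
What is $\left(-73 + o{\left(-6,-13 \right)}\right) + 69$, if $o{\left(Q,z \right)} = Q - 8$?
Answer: $-18$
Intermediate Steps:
$o{\left(Q,z \right)} = -8 + Q$
$\left(-73 + o{\left(-6,-13 \right)}\right) + 69 = \left(-73 - 14\right) + 69 = -87 + 69 = -18$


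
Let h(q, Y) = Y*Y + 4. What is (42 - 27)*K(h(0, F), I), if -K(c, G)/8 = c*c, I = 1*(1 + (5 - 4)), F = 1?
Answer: -3000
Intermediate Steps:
h(q, Y) = 4 + Y² (h(q, Y) = Y² + 4 = 4 + Y²)
I = 2 (I = 1*(1 + 1) = 1*2 = 2)
K(c, G) = -8*c² (K(c, G) = -8*c*c = -8*c²)
(42 - 27)*K(h(0, F), I) = (42 - 27)*(-8*(4 + 1²)²) = 15*(-8*(4 + 1)²) = 15*(-8*5²) = 15*(-8*25) = 15*(-200) = -3000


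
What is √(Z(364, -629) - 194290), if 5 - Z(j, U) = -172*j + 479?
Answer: 6*I*√3671 ≈ 363.53*I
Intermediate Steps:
Z(j, U) = -474 + 172*j (Z(j, U) = 5 - (-172*j + 479) = 5 - (479 - 172*j) = 5 + (-479 + 172*j) = -474 + 172*j)
√(Z(364, -629) - 194290) = √((-474 + 172*364) - 194290) = √((-474 + 62608) - 194290) = √(62134 - 194290) = √(-132156) = 6*I*√3671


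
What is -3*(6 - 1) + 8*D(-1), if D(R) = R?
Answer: -23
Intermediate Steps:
-3*(6 - 1) + 8*D(-1) = -3*(6 - 1) + 8*(-1) = -3*5 - 8 = -15 - 8 = -23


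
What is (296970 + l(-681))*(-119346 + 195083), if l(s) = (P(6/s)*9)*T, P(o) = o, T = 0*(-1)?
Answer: 22491616890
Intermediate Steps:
T = 0
l(s) = 0 (l(s) = ((6/s)*9)*0 = (54/s)*0 = 0)
(296970 + l(-681))*(-119346 + 195083) = (296970 + 0)*(-119346 + 195083) = 296970*75737 = 22491616890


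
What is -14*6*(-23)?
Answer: 1932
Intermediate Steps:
-14*6*(-23) = -84*(-23) = 1932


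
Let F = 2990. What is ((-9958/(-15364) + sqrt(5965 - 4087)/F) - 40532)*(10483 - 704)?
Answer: -3044807482255/7682 + 9779*sqrt(1878)/2990 ≈ -3.9636e+8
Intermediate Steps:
((-9958/(-15364) + sqrt(5965 - 4087)/F) - 40532)*(10483 - 704) = ((-9958/(-15364) + sqrt(5965 - 4087)/2990) - 40532)*(10483 - 704) = ((-9958*(-1/15364) + sqrt(1878)*(1/2990)) - 40532)*9779 = ((4979/7682 + sqrt(1878)/2990) - 40532)*9779 = (-311361845/7682 + sqrt(1878)/2990)*9779 = -3044807482255/7682 + 9779*sqrt(1878)/2990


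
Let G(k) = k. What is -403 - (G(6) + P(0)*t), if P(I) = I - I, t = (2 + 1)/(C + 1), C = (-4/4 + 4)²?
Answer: -409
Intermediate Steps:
C = 9 (C = (-4*¼ + 4)² = (-1 + 4)² = 3² = 9)
t = 3/10 (t = (2 + 1)/(9 + 1) = 3/10 ≈ 0.30000)
P(I) = 0
-403 - (G(6) + P(0)*t) = -403 - (6 + 0*(3/10)) = -403 - (6 + 0) = -403 - 1*6 = -403 - 6 = -409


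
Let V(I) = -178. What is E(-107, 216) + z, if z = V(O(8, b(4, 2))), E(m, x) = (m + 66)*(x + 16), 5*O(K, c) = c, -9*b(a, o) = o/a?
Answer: -9690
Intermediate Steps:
b(a, o) = -o/(9*a)
O(K, c) = c/5
E(m, x) = (16 + x)*(66 + m) (E(m, x) = (66 + m)*(16 + x) = (16 + x)*(66 + m))
z = -178
E(-107, 216) + z = (1056 + 16*(-107) + 66*216 - 107*216) - 178 = (1056 - 1712 + 14256 - 23112) - 178 = -9512 - 178 = -9690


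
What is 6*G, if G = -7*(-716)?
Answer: 30072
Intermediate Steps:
G = 5012
6*G = 6*5012 = 30072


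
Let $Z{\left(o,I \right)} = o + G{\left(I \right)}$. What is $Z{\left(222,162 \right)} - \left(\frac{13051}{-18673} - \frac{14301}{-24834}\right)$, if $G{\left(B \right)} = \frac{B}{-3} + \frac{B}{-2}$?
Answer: $\frac{13467055165}{154575094} \approx 87.123$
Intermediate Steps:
$G{\left(B \right)} = - \frac{5 B}{6}$ ($G{\left(B \right)} = B \left(- \frac{1}{3}\right) + B \left(- \frac{1}{2}\right) = - \frac{B}{3} - \frac{B}{2} = - \frac{5 B}{6}$)
$Z{\left(o,I \right)} = o - \frac{5 I}{6}$
$Z{\left(222,162 \right)} - \left(\frac{13051}{-18673} - \frac{14301}{-24834}\right) = \left(222 - 135\right) - \left(\frac{13051}{-18673} - \frac{14301}{-24834}\right) = \left(222 - 135\right) - \left(13051 \left(- \frac{1}{18673}\right) - - \frac{4767}{8278}\right) = 87 - \left(- \frac{13051}{18673} + \frac{4767}{8278}\right) = 87 - - \frac{19021987}{154575094} = 87 + \frac{19021987}{154575094} = \frac{13467055165}{154575094}$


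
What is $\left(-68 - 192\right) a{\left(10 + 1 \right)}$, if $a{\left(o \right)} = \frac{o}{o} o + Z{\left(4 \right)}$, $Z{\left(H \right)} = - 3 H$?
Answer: $260$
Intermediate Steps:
$a{\left(o \right)} = -12 + o$ ($a{\left(o \right)} = \frac{o}{o} o - 12 = 1 o - 12 = o - 12 = -12 + o$)
$\left(-68 - 192\right) a{\left(10 + 1 \right)} = \left(-68 - 192\right) \left(-12 + \left(10 + 1\right)\right) = - 260 \left(-12 + 11\right) = \left(-260\right) \left(-1\right) = 260$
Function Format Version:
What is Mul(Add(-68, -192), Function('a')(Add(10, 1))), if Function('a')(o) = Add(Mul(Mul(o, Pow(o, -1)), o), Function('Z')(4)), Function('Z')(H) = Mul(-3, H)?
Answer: 260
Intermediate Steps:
Function('a')(o) = Add(-12, o) (Function('a')(o) = Add(Mul(Mul(o, Pow(o, -1)), o), Mul(-3, 4)) = Add(Mul(1, o), -12) = Add(o, -12) = Add(-12, o))
Mul(Add(-68, -192), Function('a')(Add(10, 1))) = Mul(Add(-68, -192), Add(-12, Add(10, 1))) = Mul(-260, Add(-12, 11)) = Mul(-260, -1) = 260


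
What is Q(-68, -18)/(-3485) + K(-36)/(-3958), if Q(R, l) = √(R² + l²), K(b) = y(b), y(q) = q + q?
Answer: 36/1979 - 2*√1237/3485 ≈ -0.0019932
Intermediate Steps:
y(q) = 2*q
K(b) = 2*b
Q(-68, -18)/(-3485) + K(-36)/(-3958) = √((-68)² + (-18)²)/(-3485) + (2*(-36))/(-3958) = √(4624 + 324)*(-1/3485) - 72*(-1/3958) = √4948*(-1/3485) + 36/1979 = (2*√1237)*(-1/3485) + 36/1979 = -2*√1237/3485 + 36/1979 = 36/1979 - 2*√1237/3485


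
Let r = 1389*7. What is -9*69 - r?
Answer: -10344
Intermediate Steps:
r = 9723
-9*69 - r = -9*69 - 1*9723 = -621 - 9723 = -10344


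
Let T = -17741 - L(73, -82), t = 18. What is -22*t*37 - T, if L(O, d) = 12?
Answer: 3101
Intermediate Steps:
T = -17753 (T = -17741 - 1*12 = -17741 - 12 = -17753)
-22*t*37 - T = -22*18*37 - 1*(-17753) = -396*37 + 17753 = -14652 + 17753 = 3101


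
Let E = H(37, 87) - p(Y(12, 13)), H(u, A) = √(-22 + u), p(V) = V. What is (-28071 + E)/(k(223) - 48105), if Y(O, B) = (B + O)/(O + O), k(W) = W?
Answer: 673729/1149168 - √15/47882 ≈ 0.58619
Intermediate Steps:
Y(O, B) = (B + O)/(2*O) (Y(O, B) = (B + O)/((2*O)) = (B + O)*(1/(2*O)) = (B + O)/(2*O))
E = -25/24 + √15 (E = √(-22 + 37) - (13 + 12)/(2*12) = √15 - 25/(2*12) = √15 - 1*25/24 = √15 - 25/24 = -25/24 + √15 ≈ 2.8313)
(-28071 + E)/(k(223) - 48105) = (-28071 + (-25/24 + √15))/(223 - 48105) = (-673729/24 + √15)/(-47882) = (-673729/24 + √15)*(-1/47882) = 673729/1149168 - √15/47882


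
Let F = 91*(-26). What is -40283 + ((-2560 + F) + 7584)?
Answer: -37625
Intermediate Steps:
F = -2366
-40283 + ((-2560 + F) + 7584) = -40283 + ((-2560 - 2366) + 7584) = -40283 + (-4926 + 7584) = -40283 + 2658 = -37625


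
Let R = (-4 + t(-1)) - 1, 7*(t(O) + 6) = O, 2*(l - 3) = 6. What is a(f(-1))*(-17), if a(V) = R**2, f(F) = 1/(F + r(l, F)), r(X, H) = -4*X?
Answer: -103428/49 ≈ -2110.8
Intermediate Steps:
l = 6 (l = 3 + (1/2)*6 = 3 + 3 = 6)
t(O) = -6 + O/7
f(F) = 1/(-24 + F) (f(F) = 1/(F - 4*6) = 1/(F - 24) = 1/(-24 + F))
R = -78/7 (R = (-4 + (-6 + (1/7)*(-1))) - 1 = (-4 + (-6 - 1/7)) - 1 = (-4 - 43/7) - 1 = -71/7 - 1 = -78/7 ≈ -11.143)
a(V) = 6084/49 (a(V) = (-78/7)**2 = 6084/49)
a(f(-1))*(-17) = (6084/49)*(-17) = -103428/49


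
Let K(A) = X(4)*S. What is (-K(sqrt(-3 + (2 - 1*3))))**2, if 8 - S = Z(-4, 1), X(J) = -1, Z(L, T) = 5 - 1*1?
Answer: 16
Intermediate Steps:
Z(L, T) = 4 (Z(L, T) = 5 - 1 = 4)
S = 4 (S = 8 - 1*4 = 8 - 4 = 4)
K(A) = -4 (K(A) = -1*4 = -4)
(-K(sqrt(-3 + (2 - 1*3))))**2 = (-1*(-4))**2 = 4**2 = 16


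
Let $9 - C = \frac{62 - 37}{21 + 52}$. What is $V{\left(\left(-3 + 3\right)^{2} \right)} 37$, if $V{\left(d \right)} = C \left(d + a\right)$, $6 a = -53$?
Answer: $- \frac{619676}{219} \approx -2829.6$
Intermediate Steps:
$C = \frac{632}{73}$ ($C = 9 - \frac{62 - 37}{21 + 52} = 9 - \frac{25}{73} = \frac{632}{73} \approx 8.6575$)
$a = - \frac{53}{6}$ ($a = \frac{1}{6} \left(-53\right) = - \frac{53}{6} \approx -8.8333$)
$V{\left(d \right)} = - \frac{16748}{219} + \frac{632 d}{73}$ ($V{\left(d \right)} = \frac{632 \left(d - \frac{53}{6}\right)}{73} = \frac{632 \left(- \frac{53}{6} + d\right)}{73} = - \frac{16748}{219} + \frac{632 d}{73}$)
$V{\left(\left(-3 + 3\right)^{2} \right)} 37 = \left(- \frac{16748}{219} + \frac{632 \left(-3 + 3\right)^{2}}{73}\right) 37 = \left(- \frac{16748}{219} + \frac{632 \cdot 0^{2}}{73}\right) 37 = \left(- \frac{16748}{219} + \frac{632}{73} \cdot 0\right) 37 = \left(- \frac{16748}{219} + 0\right) 37 = \left(- \frac{16748}{219}\right) 37 = - \frac{619676}{219}$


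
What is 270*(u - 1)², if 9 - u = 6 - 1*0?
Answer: 1080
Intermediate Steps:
u = 3 (u = 9 - (6 - 1*0) = 9 - (6 + 0) = 9 - 1*6 = 9 - 6 = 3)
270*(u - 1)² = 270*(3 - 1)² = 270*2² = 270*4 = 1080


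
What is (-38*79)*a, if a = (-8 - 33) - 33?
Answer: 222148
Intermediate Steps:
a = -74 (a = -41 - 33 = -74)
(-38*79)*a = -38*79*(-74) = -3002*(-74) = 222148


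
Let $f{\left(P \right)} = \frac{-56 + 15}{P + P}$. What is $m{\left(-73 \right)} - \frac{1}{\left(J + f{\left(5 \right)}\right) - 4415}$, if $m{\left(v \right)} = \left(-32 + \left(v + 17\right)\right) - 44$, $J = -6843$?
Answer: $- \frac{14865962}{112621} \approx -132.0$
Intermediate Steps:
$f{\left(P \right)} = - \frac{41}{2 P}$
$m{\left(v \right)} = -59 + v$ ($m{\left(v \right)} = \left(-32 + \left(17 + v\right)\right) - 44 = \left(-15 + v\right) - 44 = -59 + v$)
$m{\left(-73 \right)} - \frac{1}{\left(J + f{\left(5 \right)}\right) - 4415} = \left(-59 - 73\right) - \frac{1}{\left(-6843 - \frac{41}{2 \cdot 5}\right) - 4415} = -132 - \frac{1}{\left(-6843 - \frac{41}{10}\right) - 4415} = -132 - \frac{1}{- \frac{68471}{10} - 4415} = -132 - \frac{1}{- \frac{112621}{10}} = -132 - - \frac{10}{112621} = -132 + \frac{10}{112621} = - \frac{14865962}{112621}$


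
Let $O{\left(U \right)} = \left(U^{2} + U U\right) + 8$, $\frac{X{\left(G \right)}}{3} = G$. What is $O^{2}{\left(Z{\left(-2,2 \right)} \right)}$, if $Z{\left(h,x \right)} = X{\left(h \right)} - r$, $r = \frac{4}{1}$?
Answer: $43264$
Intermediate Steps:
$r = 4$ ($r = 4 \cdot 1 = 4$)
$X{\left(G \right)} = 3 G$
$Z{\left(h,x \right)} = -4 + 3 h$ ($Z{\left(h,x \right)} = 3 h - 4 = -4 + 3 h$)
$O{\left(U \right)} = 8 + 2 U^{2}$ ($O{\left(U \right)} = \left(U^{2} + U^{2}\right) + 8 = 2 U^{2} + 8 = 8 + 2 U^{2}$)
$O^{2}{\left(Z{\left(-2,2 \right)} \right)} = \left(8 + 2 \left(-4 + 3 \left(-2\right)\right)^{2}\right)^{2} = \left(8 + 2 \left(-4 - 6\right)^{2}\right)^{2} = \left(8 + 2 \left(-10\right)^{2}\right)^{2} = \left(8 + 2 \cdot 100\right)^{2} = \left(8 + 200\right)^{2} = 208^{2} = 43264$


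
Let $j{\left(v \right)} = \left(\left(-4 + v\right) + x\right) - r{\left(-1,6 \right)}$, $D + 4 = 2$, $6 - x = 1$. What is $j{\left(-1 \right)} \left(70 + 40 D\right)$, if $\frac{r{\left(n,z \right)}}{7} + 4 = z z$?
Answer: $2240$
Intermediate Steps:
$x = 5$ ($x = 6 - 1 = 5$)
$D = -2$ ($D = -4 + 2 = -2$)
$r{\left(n,z \right)} = -28 + 7 z^{2}$ ($r{\left(n,z \right)} = -28 + 7 z z = -28 + 7 z^{2}$)
$j{\left(v \right)} = -223 + v$ ($j{\left(v \right)} = \left(\left(-4 + v\right) + 5\right) - \left(-28 + 7 \cdot 6^{2}\right) = \left(1 + v\right) - \left(-28 + 7 \cdot 36\right) = \left(1 + v\right) - \left(-28 + 252\right) = \left(1 + v\right) - 224 = -223 + v$)
$j{\left(-1 \right)} \left(70 + 40 D\right) = \left(-223 - 1\right) \left(70 + 40 \left(-2\right)\right) = - 224 \left(70 - 80\right) = \left(-224\right) \left(-10\right) = 2240$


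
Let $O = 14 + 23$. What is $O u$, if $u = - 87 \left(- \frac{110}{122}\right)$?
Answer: $\frac{177045}{61} \approx 2902.4$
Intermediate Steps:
$u = \frac{4785}{61}$ ($u = - 87 \left(\left(-110\right) \frac{1}{122}\right) = \left(-87\right) \left(- \frac{55}{61}\right) = \frac{4785}{61} \approx 78.443$)
$O = 37$
$O u = 37 \cdot \frac{4785}{61} = \frac{177045}{61}$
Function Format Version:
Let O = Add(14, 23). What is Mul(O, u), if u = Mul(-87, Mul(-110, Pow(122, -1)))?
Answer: Rational(177045, 61) ≈ 2902.4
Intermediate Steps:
u = Rational(4785, 61) (u = Mul(-87, Mul(-110, Rational(1, 122))) = Mul(-87, Rational(-55, 61)) = Rational(4785, 61) ≈ 78.443)
O = 37
Mul(O, u) = Mul(37, Rational(4785, 61)) = Rational(177045, 61)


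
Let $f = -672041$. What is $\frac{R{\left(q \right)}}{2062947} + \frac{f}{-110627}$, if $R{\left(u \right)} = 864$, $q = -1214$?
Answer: $\frac{462160182185}{76072545923} \approx 6.0753$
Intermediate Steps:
$\frac{R{\left(q \right)}}{2062947} + \frac{f}{-110627} = \frac{864}{2062947} - \frac{672041}{-110627} = 864 \cdot \frac{1}{2062947} - - \frac{672041}{110627} = \frac{288}{687649} + \frac{672041}{110627} = \frac{462160182185}{76072545923}$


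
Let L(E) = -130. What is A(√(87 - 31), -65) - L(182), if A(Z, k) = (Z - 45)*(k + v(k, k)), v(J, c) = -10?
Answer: 3505 - 150*√14 ≈ 2943.8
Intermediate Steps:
A(Z, k) = (-45 + Z)*(-10 + k) (A(Z, k) = (Z - 45)*(k - 10) = (-45 + Z)*(-10 + k))
A(√(87 - 31), -65) - L(182) = (450 - 45*(-65) - 10*√(87 - 31) + √(87 - 31)*(-65)) - 1*(-130) = (450 + 2925 - 20*√14 + √56*(-65)) + 130 = (450 + 2925 - 20*√14 + (2*√14)*(-65)) + 130 = (450 + 2925 - 20*√14 - 130*√14) + 130 = (3375 - 150*√14) + 130 = 3505 - 150*√14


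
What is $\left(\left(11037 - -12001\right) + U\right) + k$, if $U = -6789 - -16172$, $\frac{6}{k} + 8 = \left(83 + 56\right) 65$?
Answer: $\frac{97554791}{3009} \approx 32421.0$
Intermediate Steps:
$k = \frac{2}{3009}$ ($k = \frac{6}{-8 + \left(83 + 56\right) 65} = \frac{6}{-8 + 139 \cdot 65} = \frac{6}{-8 + 9035} = \frac{6}{9027} = 6 \cdot \frac{1}{9027} = \frac{2}{3009} \approx 0.00066467$)
$U = 9383$ ($U = -6789 + 16172 = 9383$)
$\left(\left(11037 - -12001\right) + U\right) + k = \left(\left(11037 - -12001\right) + 9383\right) + \frac{2}{3009} = \left(\left(11037 + 12001\right) + 9383\right) + \frac{2}{3009} = \left(23038 + 9383\right) + \frac{2}{3009} = 32421 + \frac{2}{3009} = \frac{97554791}{3009}$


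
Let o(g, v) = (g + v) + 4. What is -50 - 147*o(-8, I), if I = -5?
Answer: 1273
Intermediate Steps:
o(g, v) = 4 + g + v
-50 - 147*o(-8, I) = -50 - 147*(4 - 8 - 5) = -50 - 147*(-9) = -50 + 1323 = 1273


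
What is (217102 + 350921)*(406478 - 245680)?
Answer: 91336962354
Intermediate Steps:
(217102 + 350921)*(406478 - 245680) = 568023*160798 = 91336962354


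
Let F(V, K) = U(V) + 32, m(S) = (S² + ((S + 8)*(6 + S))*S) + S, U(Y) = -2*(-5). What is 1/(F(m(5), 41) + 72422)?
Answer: 1/72464 ≈ 1.3800e-5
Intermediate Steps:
U(Y) = 10
m(S) = S + S² + S*(6 + S)*(8 + S) (m(S) = (S² + ((8 + S)*(6 + S))*S) + S = (S² + ((6 + S)*(8 + S))*S) + S = (S² + S*(6 + S)*(8 + S)) + S = S + S² + S*(6 + S)*(8 + S))
F(V, K) = 42 (F(V, K) = 10 + 32 = 42)
1/(F(m(5), 41) + 72422) = 1/(42 + 72422) = 1/72464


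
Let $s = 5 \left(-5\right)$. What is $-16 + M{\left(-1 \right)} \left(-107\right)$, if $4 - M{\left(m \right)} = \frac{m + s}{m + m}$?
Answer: $947$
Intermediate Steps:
$s = -25$
$M{\left(m \right)} = 4 - \frac{-25 + m}{2 m}$ ($M{\left(m \right)} = 4 - \frac{m - 25}{m + m} = 4 - \frac{-25 + m}{2 m}$)
$-16 + M{\left(-1 \right)} \left(-107\right) = -16 + \frac{25 + 7 \left(-1\right)}{2 \left(-1\right)} \left(-107\right) = -16 + \frac{1}{2} \left(-1\right) \left(25 - 7\right) \left(-107\right) = -16 + \frac{1}{2} \left(-1\right) 18 \left(-107\right) = -16 - -963 = -16 + 963 = 947$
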